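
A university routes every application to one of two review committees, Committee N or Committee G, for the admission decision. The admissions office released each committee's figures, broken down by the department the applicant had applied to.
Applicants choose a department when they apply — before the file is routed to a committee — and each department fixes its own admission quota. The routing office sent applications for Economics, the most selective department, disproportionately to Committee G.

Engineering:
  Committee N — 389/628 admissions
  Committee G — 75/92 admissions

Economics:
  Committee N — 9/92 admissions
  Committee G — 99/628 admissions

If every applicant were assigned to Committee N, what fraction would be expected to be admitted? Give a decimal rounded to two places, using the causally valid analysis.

The department-specific comparison favours Committee G throughout, but the pooled figures favour Committee N. The question is whether to condition on department.
Here department is a common cause — it drives both which review committee a case falls under and the outcome. The crude comparison mixes populations; the stratum-specific rates are the causally relevant ones.
Standardising Committee N to the population department mix: 0.500·389/628 + 0.500·9/92 = 0.359.

0.36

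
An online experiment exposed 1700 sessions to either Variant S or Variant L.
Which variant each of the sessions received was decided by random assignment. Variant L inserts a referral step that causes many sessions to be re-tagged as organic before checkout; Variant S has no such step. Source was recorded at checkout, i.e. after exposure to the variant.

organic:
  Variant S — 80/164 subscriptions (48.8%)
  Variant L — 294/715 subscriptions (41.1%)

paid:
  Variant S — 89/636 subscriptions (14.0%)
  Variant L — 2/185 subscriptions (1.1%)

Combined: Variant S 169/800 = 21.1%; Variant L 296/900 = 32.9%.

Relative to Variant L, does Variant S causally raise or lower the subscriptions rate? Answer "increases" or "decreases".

Stratifying would compare variants among sessions the variants themselves sorted into traffic source groups — a form of selection on an intermediate. The unconditioned pooled rates give the total causal effect.
Pooled: Variant S 21.1% vs Variant L 32.9%; Variant L is higher overall.

decreases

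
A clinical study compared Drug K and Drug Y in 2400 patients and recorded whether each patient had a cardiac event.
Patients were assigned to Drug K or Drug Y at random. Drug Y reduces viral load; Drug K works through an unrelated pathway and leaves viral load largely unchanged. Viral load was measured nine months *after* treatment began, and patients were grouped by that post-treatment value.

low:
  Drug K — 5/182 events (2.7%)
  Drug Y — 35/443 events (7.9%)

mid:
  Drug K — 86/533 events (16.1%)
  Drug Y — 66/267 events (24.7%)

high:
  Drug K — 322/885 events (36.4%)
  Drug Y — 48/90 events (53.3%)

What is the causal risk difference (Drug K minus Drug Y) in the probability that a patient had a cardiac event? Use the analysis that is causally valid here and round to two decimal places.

The stratified and pooled comparisons disagree (Drug K wins within each viral load; Drug Y wins overall), so the answer turns on the causal role of viral load.
Viral load here is a post-treatment variable shaped by the drug; conditioning on it would introduce bias rather than remove it. The overall comparison is the causal one.
The causal difference is the pooled difference: 0.258 − 0.186 = +0.072.

+0.07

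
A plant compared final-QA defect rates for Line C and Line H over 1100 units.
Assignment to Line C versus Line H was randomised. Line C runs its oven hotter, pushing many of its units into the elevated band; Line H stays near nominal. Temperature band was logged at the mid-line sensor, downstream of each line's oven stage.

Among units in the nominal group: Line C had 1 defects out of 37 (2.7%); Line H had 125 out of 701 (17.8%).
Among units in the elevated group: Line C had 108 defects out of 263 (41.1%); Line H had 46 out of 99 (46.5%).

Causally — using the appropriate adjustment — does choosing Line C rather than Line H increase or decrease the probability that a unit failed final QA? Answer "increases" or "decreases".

increases

Because the line influences in-process temperature band, in-process temperature band is a post-treatment mediator, not a confounder. Stratifying on it would bias the estimate; the causal effect is the crude pooled difference.
Pooled: Line C 36.3% vs Line H 21.4%; Line H is lower overall.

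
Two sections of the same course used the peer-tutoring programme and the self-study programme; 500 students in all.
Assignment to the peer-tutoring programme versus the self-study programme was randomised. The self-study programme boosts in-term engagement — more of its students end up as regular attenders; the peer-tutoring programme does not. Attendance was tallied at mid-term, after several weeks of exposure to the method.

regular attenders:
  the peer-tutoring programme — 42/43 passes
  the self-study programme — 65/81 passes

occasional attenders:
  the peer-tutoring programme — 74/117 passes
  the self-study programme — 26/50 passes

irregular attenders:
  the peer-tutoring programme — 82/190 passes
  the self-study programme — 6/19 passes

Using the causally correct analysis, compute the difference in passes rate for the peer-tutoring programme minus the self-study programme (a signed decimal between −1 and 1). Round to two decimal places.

Mid-term attendance here is a post-treatment variable shaped by the teaching method; conditioning on it would introduce bias rather than remove it. The overall comparison is the causal one.
The causal difference is the pooled difference: 0.566 − 0.647 = -0.081.

-0.08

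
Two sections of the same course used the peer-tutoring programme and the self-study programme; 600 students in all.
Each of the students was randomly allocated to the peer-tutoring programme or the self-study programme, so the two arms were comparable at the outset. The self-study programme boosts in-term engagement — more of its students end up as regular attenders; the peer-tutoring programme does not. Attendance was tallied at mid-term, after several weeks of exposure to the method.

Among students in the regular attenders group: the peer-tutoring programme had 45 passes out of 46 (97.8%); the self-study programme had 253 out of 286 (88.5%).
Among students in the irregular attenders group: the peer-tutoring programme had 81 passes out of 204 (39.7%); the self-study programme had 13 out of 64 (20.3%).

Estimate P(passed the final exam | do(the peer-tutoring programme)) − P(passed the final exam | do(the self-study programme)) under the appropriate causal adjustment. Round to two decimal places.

-0.26

the peer-tutoring programme is higher inside every mid-term attendance stratum but the self-study programme is higher in aggregate. Whether to stratify depends on how mid-term attendance relates to the teaching method.
Mid-term attendance is downstream of the teaching method. One should not condition on a consequence of treatment, so the overall rates are the right comparison.
The causal difference is the pooled difference: 0.504 − 0.760 = -0.256.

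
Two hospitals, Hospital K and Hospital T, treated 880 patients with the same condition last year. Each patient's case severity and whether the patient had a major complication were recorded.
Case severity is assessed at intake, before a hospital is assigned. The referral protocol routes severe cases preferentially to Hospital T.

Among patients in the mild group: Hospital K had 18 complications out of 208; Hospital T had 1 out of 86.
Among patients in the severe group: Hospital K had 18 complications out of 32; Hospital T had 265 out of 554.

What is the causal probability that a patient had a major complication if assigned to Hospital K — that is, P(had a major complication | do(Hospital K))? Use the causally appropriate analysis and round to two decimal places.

Within every case severity level Hospital T has the lower rate, yet pooled Hospital K does — Simpson's reversal.
The imbalance in case severity arose from how patients were allocated, not from anything the hospital did; and case severity independently affects the outcome. The pooled gap is confounded — condition on case severity.
Standardising Hospital K to the population case severity mix: 0.334·18/208 + 0.666·18/32 = 0.403.

0.40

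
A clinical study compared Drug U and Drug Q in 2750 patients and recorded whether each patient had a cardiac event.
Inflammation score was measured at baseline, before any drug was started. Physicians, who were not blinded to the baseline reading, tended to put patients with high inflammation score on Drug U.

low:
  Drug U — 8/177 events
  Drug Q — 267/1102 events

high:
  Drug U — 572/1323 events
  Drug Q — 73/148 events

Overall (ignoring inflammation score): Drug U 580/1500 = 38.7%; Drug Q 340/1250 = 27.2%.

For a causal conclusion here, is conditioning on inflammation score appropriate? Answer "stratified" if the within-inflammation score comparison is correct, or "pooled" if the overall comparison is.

stratified

Drug U is lower inside every inflammation score stratum but Drug Q is lower in aggregate. Whether to stratify depends on how inflammation score relates to the drug.
Here inflammation score is a common cause — it drives both which drug a case falls under and the outcome. The crude comparison mixes populations; the stratum-specific rates are the causally relevant ones.
Within each level — low: 4.5% vs 24.2%; high: 43.2% vs 49.3% — Drug U is lower every time.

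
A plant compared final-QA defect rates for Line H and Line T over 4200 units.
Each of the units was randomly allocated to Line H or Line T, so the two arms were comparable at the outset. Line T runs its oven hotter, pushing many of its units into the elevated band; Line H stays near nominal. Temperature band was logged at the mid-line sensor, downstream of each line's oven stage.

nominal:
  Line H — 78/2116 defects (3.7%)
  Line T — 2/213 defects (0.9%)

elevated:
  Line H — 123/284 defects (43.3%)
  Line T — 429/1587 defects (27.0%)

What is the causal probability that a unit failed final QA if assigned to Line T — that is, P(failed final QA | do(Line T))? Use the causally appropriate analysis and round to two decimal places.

0.24

Line T is lower inside every in-process temperature band stratum but Line H is lower in aggregate. Whether to stratify depends on how in-process temperature band relates to the line.
In-process temperature band lies on the pathway line → in-process temperature band → outcome, so adjusting for it blocks the indirect effect. For the total causal effect of line, use the unadjusted pooled rates.
So P(outcome | do(Line T)) is just the pooled rate for Line T: 431/1800 = 0.239.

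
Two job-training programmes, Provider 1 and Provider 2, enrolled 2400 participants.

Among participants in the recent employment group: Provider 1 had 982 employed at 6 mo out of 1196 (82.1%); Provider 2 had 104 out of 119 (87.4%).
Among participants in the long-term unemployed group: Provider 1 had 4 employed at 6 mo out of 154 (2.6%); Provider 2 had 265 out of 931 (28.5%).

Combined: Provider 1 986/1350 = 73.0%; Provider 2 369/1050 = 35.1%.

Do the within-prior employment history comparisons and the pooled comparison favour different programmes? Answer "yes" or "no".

yes

Within each prior employment history level (recent employment 82.1% vs 87.4%; long-term unemployed 2.6% vs 28.5%), Provider 2 has the higher rate every time. Pooled: 73.0% vs 35.1% — Provider 1 has the higher rate overall. The two comparisons disagree.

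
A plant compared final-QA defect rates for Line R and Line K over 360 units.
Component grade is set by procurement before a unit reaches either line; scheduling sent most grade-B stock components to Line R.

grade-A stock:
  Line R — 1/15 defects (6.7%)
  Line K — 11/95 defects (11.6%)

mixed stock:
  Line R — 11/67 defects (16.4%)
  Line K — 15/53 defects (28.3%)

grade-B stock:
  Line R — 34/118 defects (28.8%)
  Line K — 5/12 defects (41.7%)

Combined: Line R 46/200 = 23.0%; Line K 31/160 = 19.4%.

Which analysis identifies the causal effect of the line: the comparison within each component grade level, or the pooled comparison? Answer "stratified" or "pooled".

The component grade-specific comparison favours Line R throughout, but the pooled figures favour Line K. The question is whether to condition on component grade.
Nothing the line does changes component grade; the imbalance is an allocation artefact. With component grade also predicting the outcome, the pooled figure is confounded, and the within-stratum comparison is the causal one.
Within each level — grade-A stock: 6.7% vs 11.6%; mixed stock: 16.4% vs 28.3%; grade-B stock: 28.8% vs 41.7% — Line R is lower every time.

stratified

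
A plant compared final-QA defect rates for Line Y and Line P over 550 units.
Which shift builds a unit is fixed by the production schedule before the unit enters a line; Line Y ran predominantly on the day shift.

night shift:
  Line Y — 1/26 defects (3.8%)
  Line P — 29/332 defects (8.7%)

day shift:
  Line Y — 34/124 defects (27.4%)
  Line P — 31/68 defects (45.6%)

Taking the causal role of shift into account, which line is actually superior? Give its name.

Line Y

The shift-specific comparison favours Line Y throughout, but the pooled figures favour Line P. The question is whether to condition on shift.
Here shift is a common cause — it drives both which line a case falls under and the outcome. The crude comparison mixes populations; the stratum-specific rates are the causally relevant ones.
Within each level — night shift: 3.8% vs 8.7%; day shift: 27.4% vs 45.6% — Line Y is lower every time.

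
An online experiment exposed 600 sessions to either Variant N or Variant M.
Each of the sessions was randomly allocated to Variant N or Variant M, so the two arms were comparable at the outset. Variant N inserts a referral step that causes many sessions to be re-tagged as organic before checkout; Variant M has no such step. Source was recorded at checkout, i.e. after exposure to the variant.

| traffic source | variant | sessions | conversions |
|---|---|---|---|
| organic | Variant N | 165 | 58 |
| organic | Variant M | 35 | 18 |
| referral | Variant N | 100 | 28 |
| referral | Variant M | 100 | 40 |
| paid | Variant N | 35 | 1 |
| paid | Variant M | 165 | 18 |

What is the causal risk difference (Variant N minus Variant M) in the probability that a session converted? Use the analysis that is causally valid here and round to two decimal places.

The distribution of traffic source is itself part of what the variant does — it is an intermediate outcome. Holding it fixed would remove that part of the effect; the total effect is the pooled difference.
The causal difference is the pooled difference: 0.290 − 0.253 = +0.037.

+0.04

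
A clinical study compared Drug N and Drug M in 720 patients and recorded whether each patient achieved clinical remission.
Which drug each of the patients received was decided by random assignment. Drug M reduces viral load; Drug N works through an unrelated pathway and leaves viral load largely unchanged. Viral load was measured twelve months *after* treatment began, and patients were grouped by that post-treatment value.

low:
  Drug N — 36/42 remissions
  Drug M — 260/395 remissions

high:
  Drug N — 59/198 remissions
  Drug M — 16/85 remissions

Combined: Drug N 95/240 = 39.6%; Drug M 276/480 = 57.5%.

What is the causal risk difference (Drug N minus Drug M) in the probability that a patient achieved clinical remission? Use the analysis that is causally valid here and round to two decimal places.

-0.18

Viral load is downstream of the drug. One should not condition on a consequence of treatment, so the overall rates are the right comparison.
The causal difference is the pooled difference: 0.396 − 0.575 = -0.179.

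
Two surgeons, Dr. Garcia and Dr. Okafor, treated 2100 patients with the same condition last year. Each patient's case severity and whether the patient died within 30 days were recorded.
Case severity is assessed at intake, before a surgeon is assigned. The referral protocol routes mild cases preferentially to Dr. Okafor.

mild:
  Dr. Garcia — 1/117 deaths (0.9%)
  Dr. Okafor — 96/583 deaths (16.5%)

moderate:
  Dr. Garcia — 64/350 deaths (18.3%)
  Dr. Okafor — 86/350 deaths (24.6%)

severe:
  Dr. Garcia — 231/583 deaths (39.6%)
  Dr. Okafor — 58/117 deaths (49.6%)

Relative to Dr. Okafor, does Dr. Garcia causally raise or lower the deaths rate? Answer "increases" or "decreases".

decreases

Within every case severity level Dr. Garcia has the lower rate, yet pooled Dr. Okafor does — Simpson's reversal.
Case severity is set before the surgeon has any effect — it is not caused by the surgeon — and it independently drives the outcome. That makes it a confounder, so the causal comparison is within case severity levels.
Within each level — mild: 0.9% vs 16.5%; moderate: 18.3% vs 24.6%; severe: 39.6% vs 49.6% — Dr. Garcia is lower every time.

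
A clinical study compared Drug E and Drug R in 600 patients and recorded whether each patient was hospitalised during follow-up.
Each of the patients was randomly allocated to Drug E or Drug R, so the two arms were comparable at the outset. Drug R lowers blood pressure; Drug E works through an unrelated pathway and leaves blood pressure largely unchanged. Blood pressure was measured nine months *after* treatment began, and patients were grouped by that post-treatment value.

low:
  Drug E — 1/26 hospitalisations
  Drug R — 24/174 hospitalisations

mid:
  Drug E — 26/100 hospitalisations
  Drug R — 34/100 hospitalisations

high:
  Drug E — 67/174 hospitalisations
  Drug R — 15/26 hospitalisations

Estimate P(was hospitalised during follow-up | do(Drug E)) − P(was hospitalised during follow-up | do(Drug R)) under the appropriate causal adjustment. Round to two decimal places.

The blood pressure-specific comparison favours Drug E throughout, but the pooled figures favour Drug R. The question is whether to condition on blood pressure.
Because the drug influences blood pressure, blood pressure is a post-treatment mediator, not a confounder. Stratifying on it would bias the estimate; the causal effect is the crude pooled difference.
The causal difference is the pooled difference: 0.313 − 0.243 = +0.070.

+0.07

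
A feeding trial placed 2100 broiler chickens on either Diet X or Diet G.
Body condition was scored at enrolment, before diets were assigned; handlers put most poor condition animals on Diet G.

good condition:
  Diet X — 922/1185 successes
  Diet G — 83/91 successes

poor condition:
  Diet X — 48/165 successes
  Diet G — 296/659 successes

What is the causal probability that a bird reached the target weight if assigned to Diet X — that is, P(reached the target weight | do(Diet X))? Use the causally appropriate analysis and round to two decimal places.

0.59

The stratified and pooled comparisons disagree (Diet G wins within each starting body condition; Diet X wins overall), so the answer turns on the causal role of starting body condition.
Here starting body condition is a common cause — it drives both which diet a case falls under and the outcome. The crude comparison mixes populations; the stratum-specific rates are the causally relevant ones.
Standardising Diet X to the population starting body condition mix: 0.608·922/1185 + 0.392·48/165 = 0.587.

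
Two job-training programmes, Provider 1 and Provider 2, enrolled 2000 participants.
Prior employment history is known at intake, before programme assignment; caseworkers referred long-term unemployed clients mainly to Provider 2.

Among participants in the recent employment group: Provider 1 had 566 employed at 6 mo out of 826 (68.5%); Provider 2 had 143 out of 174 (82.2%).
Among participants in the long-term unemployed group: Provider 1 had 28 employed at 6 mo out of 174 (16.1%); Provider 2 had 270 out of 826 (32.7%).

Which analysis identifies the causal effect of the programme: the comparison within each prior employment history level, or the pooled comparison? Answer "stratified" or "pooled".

Nothing the programme does changes prior employment history; the imbalance is an allocation artefact. With prior employment history also predicting the outcome, the pooled figure is confounded, and the within-stratum comparison is the causal one.
Within each level — recent employment: 68.5% vs 82.2%; long-term unemployed: 16.1% vs 32.7% — Provider 2 is higher every time.

stratified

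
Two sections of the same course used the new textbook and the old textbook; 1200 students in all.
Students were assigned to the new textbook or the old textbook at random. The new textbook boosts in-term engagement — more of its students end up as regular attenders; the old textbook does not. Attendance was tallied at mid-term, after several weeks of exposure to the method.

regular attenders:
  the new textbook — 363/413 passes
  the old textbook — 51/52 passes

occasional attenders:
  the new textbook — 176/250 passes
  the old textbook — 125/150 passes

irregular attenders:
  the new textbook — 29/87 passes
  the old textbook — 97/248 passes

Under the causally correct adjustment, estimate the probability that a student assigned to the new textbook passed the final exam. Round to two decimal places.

0.76

Because the teaching method influences mid-term attendance, mid-term attendance is a post-treatment mediator, not a confounder. Stratifying on it would bias the estimate; the causal effect is the crude pooled difference.
So P(outcome | do(the new textbook)) is just the pooled rate for the new textbook: 568/750 = 0.757.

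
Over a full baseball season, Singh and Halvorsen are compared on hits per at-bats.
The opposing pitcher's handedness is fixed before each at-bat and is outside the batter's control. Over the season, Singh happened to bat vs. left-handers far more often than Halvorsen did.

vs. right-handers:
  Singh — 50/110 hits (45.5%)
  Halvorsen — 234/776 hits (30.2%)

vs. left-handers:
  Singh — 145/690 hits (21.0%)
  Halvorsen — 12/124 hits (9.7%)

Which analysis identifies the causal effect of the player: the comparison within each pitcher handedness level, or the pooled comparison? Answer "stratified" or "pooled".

Pitcher handedness satisfies the back-door criterion: it is not a descendant of the player, and it blocks the spurious path from player to outcome. Adjusting for it (i.e., using the within-pitcher handedness rates) gives the causal effect.
Within each level — vs. right-handers: 45.5% vs 30.2%; vs. left-handers: 21.0% vs 9.7% — Singh is higher every time.

stratified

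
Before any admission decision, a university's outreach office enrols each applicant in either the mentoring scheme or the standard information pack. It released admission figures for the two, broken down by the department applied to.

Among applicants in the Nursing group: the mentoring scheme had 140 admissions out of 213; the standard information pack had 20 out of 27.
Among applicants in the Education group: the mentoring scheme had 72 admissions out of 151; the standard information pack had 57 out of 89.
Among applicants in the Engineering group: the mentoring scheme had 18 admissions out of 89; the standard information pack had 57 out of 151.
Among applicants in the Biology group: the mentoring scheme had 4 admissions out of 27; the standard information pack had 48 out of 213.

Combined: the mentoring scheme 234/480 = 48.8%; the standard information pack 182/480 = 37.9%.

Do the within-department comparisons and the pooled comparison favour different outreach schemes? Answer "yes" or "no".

yes

Within each department level (Nursing 65.7% vs 74.1%; Education 47.7% vs 64.0%; Engineering 20.2% vs 37.7%; Biology 14.8% vs 22.5%), the standard information pack has the higher rate every time. Pooled: 48.8% vs 37.9% — the mentoring scheme has the higher rate overall. The two comparisons disagree.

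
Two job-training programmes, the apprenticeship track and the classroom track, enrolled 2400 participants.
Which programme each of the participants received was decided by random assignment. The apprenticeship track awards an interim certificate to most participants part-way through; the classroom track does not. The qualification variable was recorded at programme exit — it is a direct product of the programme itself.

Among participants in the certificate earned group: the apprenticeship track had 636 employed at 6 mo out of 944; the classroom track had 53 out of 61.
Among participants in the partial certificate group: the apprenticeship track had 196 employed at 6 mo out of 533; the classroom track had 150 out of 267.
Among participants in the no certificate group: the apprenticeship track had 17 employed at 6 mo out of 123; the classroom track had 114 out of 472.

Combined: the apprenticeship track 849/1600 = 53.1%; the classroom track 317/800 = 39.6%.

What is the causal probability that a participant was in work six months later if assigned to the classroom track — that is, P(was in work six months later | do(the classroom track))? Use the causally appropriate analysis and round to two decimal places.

Qualification attained during the programme here is a post-treatment variable shaped by the programme; conditioning on it would introduce bias rather than remove it. The overall comparison is the causal one.
So P(outcome | do(the classroom track)) is just the pooled rate for the classroom track: 317/800 = 0.396.

0.40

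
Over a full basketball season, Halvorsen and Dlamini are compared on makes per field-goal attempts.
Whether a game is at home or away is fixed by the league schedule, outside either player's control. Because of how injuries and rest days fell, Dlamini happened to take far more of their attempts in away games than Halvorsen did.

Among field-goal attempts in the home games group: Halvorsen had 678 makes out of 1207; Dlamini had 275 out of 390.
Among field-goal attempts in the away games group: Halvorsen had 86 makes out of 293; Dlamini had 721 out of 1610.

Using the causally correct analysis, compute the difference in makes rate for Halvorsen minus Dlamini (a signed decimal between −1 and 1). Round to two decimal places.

-0.15

Game venue differs across players for reasons unrelated to any effect of the player itself, and it separately predicts the outcome — a classic confounder. We must compare within game venue levels.
Adjusting over the population distribution of game venue: 0.456·(0.562−0.705) + 0.544·(0.294−0.448) = -0.149.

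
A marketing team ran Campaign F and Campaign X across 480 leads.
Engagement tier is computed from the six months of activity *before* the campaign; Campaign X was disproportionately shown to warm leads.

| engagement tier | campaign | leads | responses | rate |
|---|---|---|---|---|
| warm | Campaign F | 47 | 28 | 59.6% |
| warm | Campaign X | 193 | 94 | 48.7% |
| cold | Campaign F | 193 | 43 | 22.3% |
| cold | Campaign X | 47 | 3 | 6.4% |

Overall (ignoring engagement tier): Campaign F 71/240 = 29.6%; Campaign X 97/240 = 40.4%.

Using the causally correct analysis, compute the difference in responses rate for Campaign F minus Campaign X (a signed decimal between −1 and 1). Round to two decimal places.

+0.13

The engagement tier-specific comparison favours Campaign F throughout, but the pooled figures favour Campaign X. The question is whether to condition on engagement tier.
Since engagement tier is a pre-existing factor (not a product of the campaign) and it affects the outcome on its own, it is a confounder. The stratified rates, not the pooled rate, identify the causal effect.
Adjusting over the population distribution of engagement tier: 0.500·(0.596−0.487) + 0.500·(0.223−0.064) = +0.134.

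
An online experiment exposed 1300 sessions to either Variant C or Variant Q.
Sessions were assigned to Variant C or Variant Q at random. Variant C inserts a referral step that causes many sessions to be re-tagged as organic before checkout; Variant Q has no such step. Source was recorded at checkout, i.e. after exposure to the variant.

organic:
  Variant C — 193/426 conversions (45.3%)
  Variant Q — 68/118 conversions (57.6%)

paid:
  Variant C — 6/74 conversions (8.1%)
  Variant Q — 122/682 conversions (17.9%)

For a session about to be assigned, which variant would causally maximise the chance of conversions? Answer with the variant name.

Traffic source is downstream of the variant. One should not condition on a consequence of treatment, so the overall rates are the right comparison.
Pooled: Variant C 39.8% vs Variant Q 23.8%; Variant C is higher overall.

Variant C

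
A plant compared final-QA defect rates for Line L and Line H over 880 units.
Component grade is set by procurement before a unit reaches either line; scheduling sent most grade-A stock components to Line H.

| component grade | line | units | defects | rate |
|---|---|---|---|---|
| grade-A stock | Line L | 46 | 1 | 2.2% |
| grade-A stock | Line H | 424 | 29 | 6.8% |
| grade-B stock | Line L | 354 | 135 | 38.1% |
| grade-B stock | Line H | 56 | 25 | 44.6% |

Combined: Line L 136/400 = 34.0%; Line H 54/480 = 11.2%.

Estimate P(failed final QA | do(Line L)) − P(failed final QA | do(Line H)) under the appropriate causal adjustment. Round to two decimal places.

-0.06

The component grade-specific comparison favours Line L throughout, but the pooled figures favour Line H. The question is whether to condition on component grade.
Component grade is set before the line has any effect — it is not caused by the line — and it independently drives the outcome. That makes it a confounder, so the causal comparison is within component grade levels.
Adjusting over the population distribution of component grade: 0.534·(0.022−0.068) + 0.466·(0.381−0.446) = -0.055.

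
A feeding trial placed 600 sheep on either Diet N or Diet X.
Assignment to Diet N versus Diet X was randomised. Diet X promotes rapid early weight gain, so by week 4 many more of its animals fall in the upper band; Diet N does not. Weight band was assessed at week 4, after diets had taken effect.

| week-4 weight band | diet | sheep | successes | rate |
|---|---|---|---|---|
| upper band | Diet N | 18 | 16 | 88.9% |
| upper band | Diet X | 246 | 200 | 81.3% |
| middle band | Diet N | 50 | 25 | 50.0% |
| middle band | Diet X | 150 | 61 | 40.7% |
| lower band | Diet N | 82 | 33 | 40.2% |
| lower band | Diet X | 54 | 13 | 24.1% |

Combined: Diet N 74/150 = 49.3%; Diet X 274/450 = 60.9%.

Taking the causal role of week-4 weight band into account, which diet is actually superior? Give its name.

Week-4 weight band is recorded after the diet and is itself shifted by it — it sits on the causal path from diet to outcome. Conditioning on a mediator would strip out part of the effect we want; the pooled comparison gives the total causal effect.
Pooled: Diet N 49.3% vs Diet X 60.9%; Diet X is higher overall.

Diet X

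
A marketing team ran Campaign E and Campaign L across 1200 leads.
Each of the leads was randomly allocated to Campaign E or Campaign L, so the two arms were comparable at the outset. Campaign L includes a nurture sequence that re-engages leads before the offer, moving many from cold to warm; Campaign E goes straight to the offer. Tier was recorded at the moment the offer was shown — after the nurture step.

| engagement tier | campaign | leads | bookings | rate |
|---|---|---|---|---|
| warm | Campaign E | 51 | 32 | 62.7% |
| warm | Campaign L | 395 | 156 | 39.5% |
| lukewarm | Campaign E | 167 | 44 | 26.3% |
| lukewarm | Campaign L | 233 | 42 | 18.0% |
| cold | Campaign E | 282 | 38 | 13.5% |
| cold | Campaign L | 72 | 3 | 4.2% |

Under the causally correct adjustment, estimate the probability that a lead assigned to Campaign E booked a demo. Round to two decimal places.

0.23

Engagement tier is downstream of the campaign. One should not condition on a consequence of treatment, so the overall rates are the right comparison.
So P(outcome | do(Campaign E)) is just the pooled rate for Campaign E: 114/500 = 0.228.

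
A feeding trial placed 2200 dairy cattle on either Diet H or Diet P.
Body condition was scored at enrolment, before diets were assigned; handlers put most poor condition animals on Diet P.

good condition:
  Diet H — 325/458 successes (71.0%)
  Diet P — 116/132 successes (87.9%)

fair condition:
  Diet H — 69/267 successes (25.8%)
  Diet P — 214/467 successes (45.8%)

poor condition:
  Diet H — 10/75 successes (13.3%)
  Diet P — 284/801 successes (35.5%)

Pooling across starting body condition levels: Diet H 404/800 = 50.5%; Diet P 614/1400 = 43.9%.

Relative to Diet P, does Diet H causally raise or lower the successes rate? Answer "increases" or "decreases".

decreases

The stratified and pooled comparisons disagree (Diet P wins within each starting body condition; Diet H wins overall), so the answer turns on the causal role of starting body condition.
Since starting body condition is a pre-existing factor (not a product of the diet) and it affects the outcome on its own, it is a confounder. The stratified rates, not the pooled rate, identify the causal effect.
Within each level — good condition: 71.0% vs 87.9%; fair condition: 25.8% vs 45.8%; poor condition: 13.3% vs 35.5% — Diet P is higher every time.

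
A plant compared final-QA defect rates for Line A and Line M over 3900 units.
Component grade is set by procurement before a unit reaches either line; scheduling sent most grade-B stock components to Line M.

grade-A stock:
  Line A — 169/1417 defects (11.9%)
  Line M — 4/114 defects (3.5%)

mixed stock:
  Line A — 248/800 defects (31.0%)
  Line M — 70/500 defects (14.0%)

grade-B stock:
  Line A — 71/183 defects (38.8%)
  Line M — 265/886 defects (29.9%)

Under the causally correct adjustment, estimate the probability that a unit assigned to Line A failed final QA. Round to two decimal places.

Component grade is set before the line has any effect — it is not caused by the line — and it independently drives the outcome. That makes it a confounder, so the causal comparison is within component grade levels.
Standardising Line A to the population component grade mix: 0.393·169/1417 + 0.333·248/800 + 0.274·71/183 = 0.256.

0.26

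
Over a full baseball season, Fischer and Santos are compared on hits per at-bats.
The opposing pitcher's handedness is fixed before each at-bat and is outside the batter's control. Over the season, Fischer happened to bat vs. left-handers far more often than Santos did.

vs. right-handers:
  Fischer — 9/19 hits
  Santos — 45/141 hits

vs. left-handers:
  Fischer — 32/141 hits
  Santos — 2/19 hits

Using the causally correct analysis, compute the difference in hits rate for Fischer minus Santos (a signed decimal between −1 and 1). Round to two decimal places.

Here pitcher handedness is a common cause — it drives both which player a case falls under and the outcome. The crude comparison mixes populations; the stratum-specific rates are the causally relevant ones.
Adjusting over the population distribution of pitcher handedness: 0.500·(0.474−0.319) + 0.500·(0.227−0.105) = +0.138.

+0.14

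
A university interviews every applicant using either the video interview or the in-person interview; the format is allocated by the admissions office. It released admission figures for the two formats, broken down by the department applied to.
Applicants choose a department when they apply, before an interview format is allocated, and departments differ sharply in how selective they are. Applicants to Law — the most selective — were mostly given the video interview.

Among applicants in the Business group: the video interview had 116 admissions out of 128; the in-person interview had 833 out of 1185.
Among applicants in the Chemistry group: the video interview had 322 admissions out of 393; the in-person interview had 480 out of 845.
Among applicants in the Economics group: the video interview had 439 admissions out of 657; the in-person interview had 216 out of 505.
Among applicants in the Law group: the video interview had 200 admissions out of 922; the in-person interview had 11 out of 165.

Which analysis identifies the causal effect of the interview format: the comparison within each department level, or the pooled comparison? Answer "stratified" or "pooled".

stratified

Here department is a common cause — it drives both which interview format a case falls under and the outcome. The crude comparison mixes populations; the stratum-specific rates are the causally relevant ones.
Within each level — Business: 90.6% vs 70.3%; Chemistry: 81.9% vs 56.8%; Economics: 66.8% vs 42.8%; Law: 21.7% vs 6.7% — the video interview is higher every time.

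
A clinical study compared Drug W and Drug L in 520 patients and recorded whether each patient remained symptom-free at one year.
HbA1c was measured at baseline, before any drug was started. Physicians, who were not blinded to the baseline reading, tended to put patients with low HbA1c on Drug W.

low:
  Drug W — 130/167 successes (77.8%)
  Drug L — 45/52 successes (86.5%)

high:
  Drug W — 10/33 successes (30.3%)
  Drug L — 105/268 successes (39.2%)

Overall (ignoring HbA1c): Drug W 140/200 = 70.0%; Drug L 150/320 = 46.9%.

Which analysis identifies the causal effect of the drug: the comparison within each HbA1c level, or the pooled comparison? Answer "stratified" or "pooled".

HbA1c satisfies the back-door criterion: it is not a descendant of the drug, and it blocks the spurious path from drug to outcome. Adjusting for it (i.e., using the within-HbA1c rates) gives the causal effect.
Within each level — low: 77.8% vs 86.5%; high: 30.3% vs 39.2% — Drug L is higher every time.

stratified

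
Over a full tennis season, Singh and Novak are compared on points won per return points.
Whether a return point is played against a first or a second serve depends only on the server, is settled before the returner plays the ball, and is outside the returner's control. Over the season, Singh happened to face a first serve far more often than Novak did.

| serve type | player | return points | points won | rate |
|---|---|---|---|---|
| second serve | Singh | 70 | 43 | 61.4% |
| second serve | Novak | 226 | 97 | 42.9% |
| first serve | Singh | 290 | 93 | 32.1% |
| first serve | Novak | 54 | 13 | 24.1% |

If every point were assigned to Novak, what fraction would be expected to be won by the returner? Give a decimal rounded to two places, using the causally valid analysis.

Here serve type is a common cause — it drives both which player a case falls under and the outcome. The crude comparison mixes populations; the stratum-specific rates are the causally relevant ones.
Standardising Novak to the population serve type mix: 0.463·97/226 + 0.537·13/54 = 0.328.

0.33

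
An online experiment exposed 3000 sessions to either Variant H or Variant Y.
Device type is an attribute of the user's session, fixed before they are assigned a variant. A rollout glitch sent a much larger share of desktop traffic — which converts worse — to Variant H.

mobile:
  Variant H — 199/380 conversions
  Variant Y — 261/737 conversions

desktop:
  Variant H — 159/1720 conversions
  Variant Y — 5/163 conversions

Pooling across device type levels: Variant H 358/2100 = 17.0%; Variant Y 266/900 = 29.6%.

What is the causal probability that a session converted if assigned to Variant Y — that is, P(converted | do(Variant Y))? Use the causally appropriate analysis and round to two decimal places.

Variant H is higher inside every device type stratum but Variant Y is higher in aggregate. Whether to stratify depends on how device type relates to the variant.
The imbalance in device type arose from how sessions were allocated, not from anything the variant did; and device type independently affects the outcome. The pooled gap is confounded — condition on device type.
Standardising Variant Y to the population device type mix: 0.372·261/737 + 0.628·5/163 = 0.151.

0.15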